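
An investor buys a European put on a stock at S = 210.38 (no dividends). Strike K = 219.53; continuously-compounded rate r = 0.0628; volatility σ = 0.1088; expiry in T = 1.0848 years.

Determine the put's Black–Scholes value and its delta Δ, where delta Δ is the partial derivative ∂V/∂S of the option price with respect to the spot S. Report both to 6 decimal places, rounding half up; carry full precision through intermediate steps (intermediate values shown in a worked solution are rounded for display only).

price = 6.969402
Δ = -0.388916

σ√T = 0.1088·√1.0848 = 0.113319
d₁ = (ln(S/K) + (r+σ²/2)T) / (σ√T) = (ln(210.38/219.53) + (0.0628+0.1088²/2)·1.0848) / 0.113319 = (-0.042573 + 0.074546) / 0.113319 = 0.282146
d₂ = d₁ − σ√T = 0.282146 − 0.113319 = 0.168827
e^{−rT} = e^{−0.0628·1.0848} = 0.934143
N(−d₁) = 0.388916,  N(−d₂) = 0.432966
Put price V = K·e^{−rT}·N(−d₂) − S·N(−d₁) = 88.789495 − 81.820093 = 6.969402
Δ = −N(−d₁) = -0.388916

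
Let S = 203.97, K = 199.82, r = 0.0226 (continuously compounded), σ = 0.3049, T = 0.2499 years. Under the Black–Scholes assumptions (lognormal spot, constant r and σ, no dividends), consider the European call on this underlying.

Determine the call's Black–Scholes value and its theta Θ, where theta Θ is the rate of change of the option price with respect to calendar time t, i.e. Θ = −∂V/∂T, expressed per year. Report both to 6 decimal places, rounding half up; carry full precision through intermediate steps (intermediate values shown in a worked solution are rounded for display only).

price = 15.048103
Θ = -26.479538

σ√T = 0.3049·√0.2499 = 0.152420
d₁ = (ln(S/K) + (r+σ²/2)T) / (σ√T) = (ln(203.97/199.82) + (0.0226+0.3049²/2)·0.2499) / 0.152420 = (0.020556 + 0.017264) / 0.152420 = 0.248128
d₂ = d₁ − σ√T = 0.248128 − 0.152420 = 0.095709
e^{−rT} = e^{−0.0226·0.2499} = 0.994368
N(d₁) = 0.597982,  N(d₂) = 0.538124
Call price V = S·N(d₁) − K·e^{−rT}·N(d₂) = 121.970457 − 106.922354 = 15.048103
φ(d₁) = (1/√(2π))·e^{−d₁²/2} = 0.386848
Θ = −S·φ(d₁)·σ/(2√T) − r·K·e^{−rT}·N(d₂) = −24.063093 − 2.416445 = -26.479538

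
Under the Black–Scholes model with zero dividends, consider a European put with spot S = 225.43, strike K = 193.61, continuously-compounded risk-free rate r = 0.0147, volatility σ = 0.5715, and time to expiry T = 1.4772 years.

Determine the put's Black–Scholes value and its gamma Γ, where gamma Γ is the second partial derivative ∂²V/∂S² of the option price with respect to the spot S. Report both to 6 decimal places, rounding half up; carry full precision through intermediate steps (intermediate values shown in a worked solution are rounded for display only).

σ√T = 0.5715·√1.4772 = 0.694602
d₁ = (ln(S/K) + (r+σ²/2)T) / (σ√T) = (ln(225.43/193.61) + (0.0147+0.5715²/2)·1.4772) / 0.694602 = (0.152164 + 0.262951) / 0.694602 = 0.597630
d₂ = d₁ − σ√T = 0.597630 − 0.694602 = -0.096972
e^{−rT} = e^{−0.0147·1.4772} = 0.978519
N(−d₁) = 0.275044,  N(−d₂) = 0.538626
Put price V = K·e^{−rT}·N(−d₂) − S·N(−d₁) = 102.043253 − 62.003076 = 40.040177
φ(d₁) = (1/√(2π))·e^{−d₁²/2} = 0.333698
Γ = φ(d₁) / (S·σ·√T) = 0.002131

price = 40.040177
Γ = 0.002131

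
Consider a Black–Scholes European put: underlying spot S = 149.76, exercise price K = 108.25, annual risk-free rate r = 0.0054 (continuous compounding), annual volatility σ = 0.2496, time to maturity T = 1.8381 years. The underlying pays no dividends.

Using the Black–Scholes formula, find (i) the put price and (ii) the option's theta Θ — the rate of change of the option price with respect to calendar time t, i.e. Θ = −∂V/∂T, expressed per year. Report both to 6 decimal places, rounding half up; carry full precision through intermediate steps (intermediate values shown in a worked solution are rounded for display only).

price = 3.617852
Θ = -2.694359

σ√T = 0.2496·√1.8381 = 0.338399
d₁ = (ln(S/K) + (r+σ²/2)T) / (σ√T) = (ln(149.76/108.25) + (0.0054+0.2496²/2)·1.8381) / 0.338399 = (0.324591 + 0.067183) / 0.338399 = 1.157726
d₂ = d₁ − σ√T = 1.157726 − 0.338399 = 0.819327
e^{−rT} = e^{−0.0054·1.8381} = 0.990123
N(−d₁) = 0.123488,  N(−d₂) = 0.206300
Put price V = K·e^{−rT}·N(−d₂) − S·N(−d₁) = 22.111409 − 18.493557 = 3.617852
φ(d₁) = (1/√(2π))·e^{−d₁²/2} = 0.204109
Θ = −S·φ(d₁)·σ/(2√T) + r·K·e^{−rT}·N(−d₂) = −2.813760 + 0.119402 = -2.694359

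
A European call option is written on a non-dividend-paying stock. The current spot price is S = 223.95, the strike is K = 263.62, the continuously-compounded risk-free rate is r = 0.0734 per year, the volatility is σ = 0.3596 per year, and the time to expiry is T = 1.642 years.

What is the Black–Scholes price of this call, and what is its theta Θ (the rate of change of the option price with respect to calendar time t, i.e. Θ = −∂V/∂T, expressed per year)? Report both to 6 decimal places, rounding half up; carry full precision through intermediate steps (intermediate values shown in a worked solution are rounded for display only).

σ√T = 0.3596·√1.642 = 0.460793
d₁ = (ln(S/K) + (r+σ²/2)T) / (σ√T) = (ln(223.95/263.62) + (0.0734+0.3596²/2)·1.642) / 0.460793 = (-0.163086 + 0.226688) / 0.460793 = 0.138028
d₂ = d₁ − σ√T = 0.138028 − 0.460793 = -0.322766
e^{−rT} = e^{−0.0734·1.642} = 0.886457
N(d₁) = 0.554891,  N(d₂) = 0.373436
Call price V = S·N(d₁) − K·e^{−rT}·N(d₂) = 124.267775 − 87.267497 = 37.000278
φ(d₁) = (1/√(2π))·e^{−d₁²/2} = 0.395160
Θ = −S·φ(d₁)·σ/(2√T) − r·K·e^{−rT}·N(d₂) = −12.417302 − 6.405434 = -18.822736

price = 37.000278
Θ = -18.822736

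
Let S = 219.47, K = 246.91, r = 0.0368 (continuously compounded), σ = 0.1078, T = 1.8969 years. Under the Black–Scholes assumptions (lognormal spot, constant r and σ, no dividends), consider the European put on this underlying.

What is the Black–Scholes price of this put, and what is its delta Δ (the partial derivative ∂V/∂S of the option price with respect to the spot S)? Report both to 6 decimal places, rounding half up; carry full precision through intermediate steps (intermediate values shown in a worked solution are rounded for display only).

price = 19.390962
Δ = -0.598349

σ√T = 0.1078·√1.8969 = 0.148471
d₁ = (ln(S/K) + (r+σ²/2)T) / (σ√T) = (ln(219.47/246.91) + (0.0368+0.1078²/2)·1.8969) / 0.148471 = (-0.117808 + 0.080828) / 0.148471 = -0.249077
d₂ = d₁ − σ√T = -0.249077 − 0.148471 = -0.397548
e^{−rT} = e^{−0.0368·1.8969} = 0.932575
N(−d₁) = 0.598349,  N(−d₂) = 0.654518
Put price V = K·e^{−rT}·N(−d₂) − S·N(−d₁) = 150.710695 − 131.319734 = 19.390962
Δ = −N(−d₁) = -0.598349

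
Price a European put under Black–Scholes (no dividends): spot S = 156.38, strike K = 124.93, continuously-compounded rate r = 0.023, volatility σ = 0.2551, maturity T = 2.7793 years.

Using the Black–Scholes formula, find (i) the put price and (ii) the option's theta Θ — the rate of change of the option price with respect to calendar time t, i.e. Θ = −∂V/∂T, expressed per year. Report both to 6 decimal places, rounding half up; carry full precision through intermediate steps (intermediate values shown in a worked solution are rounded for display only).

price = 8.425812
Θ = -2.345033

σ√T = 0.2551·√2.7793 = 0.425283
d₁ = (ln(S/K) + (r+σ²/2)T) / (σ√T) = (ln(156.38/124.93) + (0.023+0.2551²/2)·2.7793) / 0.425283 = (0.224535 + 0.154357) / 0.425283 = 0.890917
d₂ = d₁ − σ√T = 0.890917 − 0.425283 = 0.465634
e^{−rT} = e^{−0.023·2.7793} = 0.938076
N(−d₁) = 0.186487,  N(−d₂) = 0.320739
Put price V = K·e^{−rT}·N(−d₂) − S·N(−d₁) = 37.588610 − 29.162798 = 8.425812
φ(d₁) = (1/√(2π))·e^{−d₁²/2} = 0.268258
Θ = −S·φ(d₁)·σ/(2√T) + r·K·e^{−rT}·N(−d₂) = −3.209571 + 0.864538 = -2.345033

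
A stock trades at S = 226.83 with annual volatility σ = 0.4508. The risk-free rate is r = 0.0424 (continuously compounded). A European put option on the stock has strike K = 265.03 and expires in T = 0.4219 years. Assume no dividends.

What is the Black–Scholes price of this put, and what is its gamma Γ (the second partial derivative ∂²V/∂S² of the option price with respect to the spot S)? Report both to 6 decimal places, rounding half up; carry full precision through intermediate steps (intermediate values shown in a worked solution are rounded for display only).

price = 48.156090
Γ = 0.005699

σ√T = 0.4508·√0.4219 = 0.292812
d₁ = (ln(S/K) + (r+σ²/2)T) / (σ√T) = (ln(226.83/265.03) + (0.0424+0.4508²/2)·0.4219) / 0.292812 = (-0.155642 + 0.060758) / 0.292812 = -0.324045
d₂ = d₁ − σ√T = -0.324045 − 0.292812 = -0.616857
e^{−rT} = e^{−0.0424·0.4219} = 0.982270
N(−d₁) = 0.627048,  N(−d₂) = 0.731335
Put price V = K·e^{−rT}·N(−d₂) − S·N(−d₁) = 190.389396 − 142.233306 = 48.156090
φ(d₁) = (1/√(2π))·e^{−d₁²/2} = 0.378537
Γ = φ(d₁) / (S·σ·√T) = 0.005699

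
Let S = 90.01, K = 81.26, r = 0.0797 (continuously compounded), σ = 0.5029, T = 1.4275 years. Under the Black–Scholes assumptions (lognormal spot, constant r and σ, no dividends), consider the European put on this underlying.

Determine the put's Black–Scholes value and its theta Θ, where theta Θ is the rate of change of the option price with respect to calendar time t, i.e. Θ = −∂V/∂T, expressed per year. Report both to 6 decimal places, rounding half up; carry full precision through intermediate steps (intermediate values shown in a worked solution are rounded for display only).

σ√T = 0.5029·√1.4275 = 0.600855
d₁ = (ln(S/K) + (r+σ²/2)T) / (σ√T) = (ln(90.01/81.26) + (0.0797+0.5029²/2)·1.4275) / 0.600855 = (0.102267 + 0.294285) / 0.600855 = 0.659980
d₂ = d₁ − σ√T = 0.659980 − 0.600855 = 0.059125
e^{−rT} = e^{−0.0797·1.4275} = 0.892462
N(−d₁) = 0.254633,  N(−d₂) = 0.476426
Put price V = K·e^{−rT}·N(−d₂) − S·N(−d₁) = 34.551130 − 22.919560 = 11.631570
φ(d₁) = (1/√(2π))·e^{−d₁²/2} = 0.320868
Θ = −S·φ(d₁)·σ/(2√T) + r·K·e^{−rT}·N(−d₂) = −6.078283 + 2.753725 = -3.324558

price = 11.631570
Θ = -3.324558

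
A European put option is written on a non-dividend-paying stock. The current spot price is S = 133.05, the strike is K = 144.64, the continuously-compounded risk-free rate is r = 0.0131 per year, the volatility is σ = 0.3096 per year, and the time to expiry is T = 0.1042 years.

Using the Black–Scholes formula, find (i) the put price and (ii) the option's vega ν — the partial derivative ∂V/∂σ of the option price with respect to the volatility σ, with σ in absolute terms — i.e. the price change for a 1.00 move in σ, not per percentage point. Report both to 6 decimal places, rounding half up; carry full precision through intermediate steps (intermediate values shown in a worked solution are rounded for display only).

price = 12.993079
ν = 12.717603

σ√T = 0.3096·√0.1042 = 0.099939
d₁ = (ln(S/K) + (r+σ²/2)T) / (σ√T) = (ln(133.05/144.64) + (0.0131+0.3096²/2)·0.1042) / 0.099939 = (-0.083523 + 0.006359) / 0.099939 = -0.772111
d₂ = d₁ − σ√T = -0.772111 − 0.099939 = -0.872050
e^{−rT} = e^{−0.0131·0.1042} = 0.998636
N(−d₁) = 0.779976,  N(−d₂) = 0.808409
Put price V = K·e^{−rT}·N(−d₂) − S·N(−d₁) = 116.768846 − 103.775767 = 12.993079
φ(d₁) = (1/√(2π))·e^{−d₁²/2} = 0.296112
ν = S·φ(d₁)·√T = 12.717603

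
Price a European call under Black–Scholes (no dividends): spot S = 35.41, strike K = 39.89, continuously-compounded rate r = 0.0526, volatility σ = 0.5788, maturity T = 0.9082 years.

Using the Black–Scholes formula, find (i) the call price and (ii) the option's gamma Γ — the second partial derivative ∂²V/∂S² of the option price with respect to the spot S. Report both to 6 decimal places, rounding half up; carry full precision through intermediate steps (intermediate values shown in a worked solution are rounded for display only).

price = 6.734388
Γ = 0.020207

σ√T = 0.5788·√0.9082 = 0.551594
d₁ = (ln(S/K) + (r+σ²/2)T) / (σ√T) = (ln(35.41/39.89) + (0.0526+0.5788²/2)·0.9082) / 0.551594 = (-0.119131 + 0.199899) / 0.551594 = 0.146426
d₂ = d₁ − σ√T = 0.146426 − 0.551594 = -0.405168
e^{−rT} = e^{−0.0526·0.9082} = 0.953352
N(d₁) = 0.558207,  N(d₂) = 0.342677
Call price V = S·N(d₁) − K·e^{−rT}·N(d₂) = 19.766127 − 13.031739 = 6.734388
φ(d₁) = (1/√(2π))·e^{−d₁²/2} = 0.394688
Γ = φ(d₁) / (S·σ·√T) = 0.020207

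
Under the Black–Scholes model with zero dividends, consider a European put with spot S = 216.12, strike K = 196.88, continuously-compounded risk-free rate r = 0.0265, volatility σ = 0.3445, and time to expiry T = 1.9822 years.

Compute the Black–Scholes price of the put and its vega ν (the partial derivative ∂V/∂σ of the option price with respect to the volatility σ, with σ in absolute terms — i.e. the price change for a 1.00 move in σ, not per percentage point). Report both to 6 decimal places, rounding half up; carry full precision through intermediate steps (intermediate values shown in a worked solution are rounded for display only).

price = 25.639096
ν = 104.746984

σ√T = 0.3445·√1.9822 = 0.485024
d₁ = (ln(S/K) + (r+σ²/2)T) / (σ√T) = (ln(216.12/196.88) + (0.0265+0.3445²/2)·1.9822) / 0.485024 = (0.093239 + 0.170152) / 0.485024 = 0.543049
d₂ = d₁ − σ√T = 0.543049 − 0.485024 = 0.058025
e^{−rT} = e^{−0.0265·1.9822} = 0.948827
N(−d₁) = 0.293548,  N(−d₂) = 0.476864
Put price V = K·e^{−rT}·N(−d₂) − S·N(−d₁) = 89.080687 − 63.441591 = 25.639096
φ(d₁) = (1/√(2π))·e^{−d₁²/2} = 0.344249
ν = S·φ(d₁)·√T = 104.746984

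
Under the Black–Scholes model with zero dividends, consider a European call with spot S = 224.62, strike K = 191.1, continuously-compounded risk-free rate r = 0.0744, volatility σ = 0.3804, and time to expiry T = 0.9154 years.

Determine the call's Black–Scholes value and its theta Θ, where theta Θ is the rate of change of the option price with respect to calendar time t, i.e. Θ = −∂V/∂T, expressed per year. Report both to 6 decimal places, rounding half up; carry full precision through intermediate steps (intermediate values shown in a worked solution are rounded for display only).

σ√T = 0.3804·√0.9154 = 0.363954
d₁ = (ln(S/K) + (r+σ²/2)T) / (σ√T) = (ln(224.62/191.1) + (0.0744+0.3804²/2)·0.9154) / 0.363954 = (0.161613 + 0.134337) / 0.363954 = 0.813153
d₂ = d₁ − σ√T = 0.813153 − 0.363954 = 0.449200
e^{−rT} = e^{−0.0744·0.9154} = 0.934162
N(d₁) = 0.791935,  N(d₂) = 0.673356
Call price V = S·N(d₁) − K·e^{−rT}·N(d₂) = 177.884431 − 120.206414 = 57.678017
φ(d₁) = (1/√(2π))·e^{−d₁²/2} = 0.286634
Θ = −S·φ(d₁)·σ/(2√T) − r·K·e^{−rT}·N(d₂) = −12.799169 − 8.943357 = -21.742526

price = 57.678017
Θ = -21.742526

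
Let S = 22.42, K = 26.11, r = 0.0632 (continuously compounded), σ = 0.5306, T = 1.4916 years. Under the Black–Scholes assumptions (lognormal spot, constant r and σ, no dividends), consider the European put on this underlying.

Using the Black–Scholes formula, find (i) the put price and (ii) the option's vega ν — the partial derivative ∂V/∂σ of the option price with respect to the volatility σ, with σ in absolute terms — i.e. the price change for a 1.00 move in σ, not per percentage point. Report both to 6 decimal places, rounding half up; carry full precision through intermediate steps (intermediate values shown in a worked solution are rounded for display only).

σ√T = 0.5306·√1.4916 = 0.648027
d₁ = (ln(S/K) + (r+σ²/2)T) / (σ√T) = (ln(22.42/26.11) + (0.0632+0.5306²/2)·1.4916) / 0.648027 = (-0.152365 + 0.304239) / 0.648027 = 0.234363
d₂ = d₁ − σ√T = 0.234363 − 0.648027 = -0.413664
e^{−rT} = e^{−0.0632·1.4916} = 0.910038
N(−d₁) = 0.407351,  N(−d₂) = 0.660440
Put price V = K·e^{−rT}·N(−d₂) − S·N(−d₁) = 15.692771 − 9.132819 = 6.559952
φ(d₁) = (1/√(2π))·e^{−d₁²/2} = 0.388135
ν = S·φ(d₁)·√T = 10.627834

price = 6.559952
ν = 10.627834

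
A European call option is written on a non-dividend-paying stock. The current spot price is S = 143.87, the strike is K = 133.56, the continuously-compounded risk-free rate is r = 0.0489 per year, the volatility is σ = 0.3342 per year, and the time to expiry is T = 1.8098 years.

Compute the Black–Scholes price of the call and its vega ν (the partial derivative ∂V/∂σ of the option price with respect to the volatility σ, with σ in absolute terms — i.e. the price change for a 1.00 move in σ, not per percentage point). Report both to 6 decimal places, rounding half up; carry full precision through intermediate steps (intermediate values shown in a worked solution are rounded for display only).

σ√T = 0.3342·√1.8098 = 0.449595
d₁ = (ln(S/K) + (r+σ²/2)T) / (σ√T) = (ln(143.87/133.56) + (0.0489+0.3342²/2)·1.8098) / 0.449595 = (0.074359 + 0.189567) / 0.449595 = 0.587031
d₂ = d₁ − σ√T = 0.587031 − 0.449595 = 0.137436
e^{−rT} = e^{−0.0489·1.8098} = 0.915304
N(d₁) = 0.721409,  N(d₂) = 0.554657
Call price V = S·N(d₁) − K·e^{−rT}·N(d₂) = 103.789061 − 67.805685 = 35.983376
φ(d₁) = (1/√(2π))·e^{−d₁²/2} = 0.335799
ν = S·φ(d₁)·√T = 64.992827

price = 35.983376
ν = 64.992827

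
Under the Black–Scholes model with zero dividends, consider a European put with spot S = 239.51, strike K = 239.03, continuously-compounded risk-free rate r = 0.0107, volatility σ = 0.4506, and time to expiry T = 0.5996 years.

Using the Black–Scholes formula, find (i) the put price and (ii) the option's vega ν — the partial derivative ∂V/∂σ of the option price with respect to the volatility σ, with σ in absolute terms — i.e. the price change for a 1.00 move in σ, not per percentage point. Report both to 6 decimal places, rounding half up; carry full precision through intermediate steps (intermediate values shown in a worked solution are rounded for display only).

σ√T = 0.4506·√0.5996 = 0.348917
d₁ = (ln(S/K) + (r+σ²/2)T) / (σ√T) = (ln(239.51/239.03) + (0.0107+0.4506²/2)·0.5996) / 0.348917 = (0.002006 + 0.067287) / 0.348917 = 0.198595
d₂ = d₁ − σ√T = 0.198595 − 0.348917 = -0.150321
e^{−rT} = e^{−0.0107·0.5996} = 0.993605
N(−d₁) = 0.421290,  N(−d₂) = 0.559744
Put price V = K·e^{−rT}·N(−d₂) − S·N(−d₁) = 132.940074 − 100.903070 = 32.037004
φ(d₁) = (1/√(2π))·e^{−d₁²/2} = 0.391152
ν = S·φ(d₁)·√T = 72.543784

price = 32.037004
ν = 72.543784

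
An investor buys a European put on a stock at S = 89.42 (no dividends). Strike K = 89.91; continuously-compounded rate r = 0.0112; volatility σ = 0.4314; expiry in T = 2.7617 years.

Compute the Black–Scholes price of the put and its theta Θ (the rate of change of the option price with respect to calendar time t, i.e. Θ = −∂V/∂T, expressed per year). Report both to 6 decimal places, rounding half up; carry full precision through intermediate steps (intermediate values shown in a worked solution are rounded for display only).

σ√T = 0.4314·√2.7617 = 0.716916
d₁ = (ln(S/K) + (r+σ²/2)T) / (σ√T) = (ln(89.42/89.91) + (0.0112+0.4314²/2)·2.7617) / 0.716916 = (-0.005465 + 0.287915) / 0.716916 = 0.393980
d₂ = d₁ − σ√T = 0.393980 − 0.716916 = -0.322936
e^{−rT} = e^{−0.0112·2.7617} = 0.969542
N(−d₁) = 0.346798,  N(−d₂) = 0.626628
Put price V = K·e^{−rT}·N(−d₂) − S·N(−d₁) = 54.624159 − 31.010668 = 23.613491
φ(d₁) = (1/√(2π))·e^{−d₁²/2} = 0.369151
Θ = −S·φ(d₁)·σ/(2√T) + r·K·e^{−rT}·N(−d₂) = −4.284508 + 0.611791 = -3.672718

price = 23.613491
Θ = -3.672718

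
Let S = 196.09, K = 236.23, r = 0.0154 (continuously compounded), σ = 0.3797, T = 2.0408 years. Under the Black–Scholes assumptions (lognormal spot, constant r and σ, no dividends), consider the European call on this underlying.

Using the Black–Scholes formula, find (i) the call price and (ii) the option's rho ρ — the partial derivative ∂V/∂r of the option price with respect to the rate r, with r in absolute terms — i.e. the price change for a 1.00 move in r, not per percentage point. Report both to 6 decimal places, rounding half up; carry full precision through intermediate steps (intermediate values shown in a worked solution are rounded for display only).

σ√T = 0.3797·√2.0408 = 0.542426
d₁ = (ln(S/K) + (r+σ²/2)T) / (σ√T) = (ln(196.09/236.23) + (0.0154+0.3797²/2)·2.0408) / 0.542426 = (-0.186232 + 0.178542) / 0.542426 = -0.014178
d₂ = d₁ − σ√T = -0.014178 − 0.542426 = -0.556605
e^{−rT} = e^{−0.0154·2.0408} = 0.969060
N(d₁) = 0.494344,  N(d₂) = 0.288899
Call price V = S·N(d₁) − K·e^{−rT}·N(d₂) = 96.935894 − 66.135042 = 30.800852
ρ = K·T·e^{−rT}·N(d₂) = 134.968393

price = 30.800852
ρ = 134.968393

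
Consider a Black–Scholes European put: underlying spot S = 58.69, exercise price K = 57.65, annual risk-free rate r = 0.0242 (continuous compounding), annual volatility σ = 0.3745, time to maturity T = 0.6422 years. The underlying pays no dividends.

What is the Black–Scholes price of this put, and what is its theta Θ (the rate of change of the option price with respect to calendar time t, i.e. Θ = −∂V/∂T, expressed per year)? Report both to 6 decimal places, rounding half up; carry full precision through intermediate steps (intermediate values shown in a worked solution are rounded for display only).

σ√T = 0.3745·√0.6422 = 0.300114
d₁ = (ln(S/K) + (r+σ²/2)T) / (σ√T) = (ln(58.69/57.65) + (0.0242+0.3745²/2)·0.6422) / 0.300114 = (0.017879 + 0.060576) / 0.300114 = 0.261416
d₂ = d₁ − σ√T = 0.261416 − 0.300114 = -0.038699
e^{−rT} = e^{−0.0242·0.6422} = 0.984579
N(−d₁) = 0.396886,  N(−d₂) = 0.515435
Put price V = K·e^{−rT}·N(−d₂) − S·N(−d₁) = 29.256573 − 23.293233 = 5.963339
φ(d₁) = (1/√(2π))·e^{−d₁²/2} = 0.385541
Θ = −S·φ(d₁)·σ/(2√T) + r·K·e^{−rT}·N(−d₂) = −5.287147 + 0.708009 = -4.579138

price = 5.963339
Θ = -4.579138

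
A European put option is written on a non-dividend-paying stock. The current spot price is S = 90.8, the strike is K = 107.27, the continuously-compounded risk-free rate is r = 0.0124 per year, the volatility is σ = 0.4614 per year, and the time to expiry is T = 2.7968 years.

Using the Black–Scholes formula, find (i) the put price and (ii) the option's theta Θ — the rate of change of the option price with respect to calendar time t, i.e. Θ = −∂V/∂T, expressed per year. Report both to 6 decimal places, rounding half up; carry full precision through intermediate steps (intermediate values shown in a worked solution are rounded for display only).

σ√T = 0.4614·√2.7968 = 0.771629
d₁ = (ln(S/K) + (r+σ²/2)T) / (σ√T) = (ln(90.8/107.27) + (0.0124+0.4614²/2)·2.7968) / 0.771629 = (-0.166690 + 0.332386) / 0.771629 = 0.214735
d₂ = d₁ − σ√T = 0.214735 − 0.771629 = -0.556893
e^{−rT} = e^{−0.0124·2.7968} = 0.965914
N(−d₁) = 0.414987,  N(−d₂) = 0.711200
Put price V = K·e^{−rT}·N(−d₂) − S·N(−d₁) = 73.689981 − 37.680805 = 36.009176
φ(d₁) = (1/√(2π))·e^{−d₁²/2} = 0.389850
Θ = −S·φ(d₁)·σ/(2√T) + r·K·e^{−rT}·N(−d₂) = −4.883148 + 0.913756 = -3.969392

price = 36.009176
Θ = -3.969392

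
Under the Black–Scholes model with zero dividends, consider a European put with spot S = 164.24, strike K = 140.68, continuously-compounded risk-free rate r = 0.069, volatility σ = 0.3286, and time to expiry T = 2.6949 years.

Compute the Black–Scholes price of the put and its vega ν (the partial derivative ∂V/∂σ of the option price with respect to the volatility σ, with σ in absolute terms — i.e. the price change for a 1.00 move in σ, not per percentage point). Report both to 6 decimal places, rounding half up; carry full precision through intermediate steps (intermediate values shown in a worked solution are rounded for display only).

σ√T = 0.3286·√2.6949 = 0.539435
d₁ = (ln(S/K) + (r+σ²/2)T) / (σ√T) = (ln(164.24/140.68) + (0.069+0.3286²/2)·2.6949) / 0.539435 = (0.154841 + 0.331443) / 0.539435 = 0.901470
d₂ = d₁ − σ√T = 0.901470 − 0.539435 = 0.362035
e^{−rT} = e^{−0.069·2.6949} = 0.830317
N(−d₁) = 0.183669,  N(−d₂) = 0.358663
Put price V = K·e^{−rT}·N(−d₂) − S·N(−d₁) = 41.895048 − 30.165855 = 11.729193
φ(d₁) = (1/√(2π))·e^{−d₁²/2} = 0.265733
ν = S·φ(d₁)·√T = 71.646701

price = 11.729193
ν = 71.646701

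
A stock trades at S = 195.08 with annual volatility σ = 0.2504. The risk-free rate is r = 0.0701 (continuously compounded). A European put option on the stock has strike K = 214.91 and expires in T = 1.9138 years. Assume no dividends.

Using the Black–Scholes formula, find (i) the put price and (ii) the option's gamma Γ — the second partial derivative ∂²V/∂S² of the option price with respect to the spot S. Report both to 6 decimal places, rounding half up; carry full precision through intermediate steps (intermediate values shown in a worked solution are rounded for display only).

σ√T = 0.2504·√1.9138 = 0.346404
d₁ = (ln(S/K) + (r+σ²/2)T) / (σ√T) = (ln(195.08/214.91) + (0.0701+0.2504²/2)·1.9138) / 0.346404 = (-0.096810 + 0.194155) / 0.346404 = 0.281018
d₂ = d₁ − σ√T = 0.281018 − 0.346404 = -0.065386
e^{−rT} = e^{−0.0701·1.9138} = 0.874452
N(−d₁) = 0.389348,  N(−d₂) = 0.526067
Put price V = K·e^{−rT}·N(−d₂) − S·N(−d₁) = 98.862968 − 75.954095 = 22.908874
φ(d₁) = (1/√(2π))·e^{−d₁²/2} = 0.383497
Γ = φ(d₁) / (S·σ·√T) = 0.005675

price = 22.908874
Γ = 0.005675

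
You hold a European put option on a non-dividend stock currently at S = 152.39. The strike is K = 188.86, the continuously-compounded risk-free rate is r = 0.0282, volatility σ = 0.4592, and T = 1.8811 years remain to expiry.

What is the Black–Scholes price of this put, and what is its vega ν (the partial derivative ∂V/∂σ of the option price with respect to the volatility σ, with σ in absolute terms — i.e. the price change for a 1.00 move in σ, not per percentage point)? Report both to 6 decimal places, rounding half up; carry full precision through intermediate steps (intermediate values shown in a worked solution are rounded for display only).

price = 55.615647
ν = 83.239717

σ√T = 0.4592·√1.8811 = 0.629807
d₁ = (ln(S/K) + (r+σ²/2)T) / (σ√T) = (ln(152.39/188.86) + (0.0282+0.4592²/2)·1.8811) / 0.629807 = (-0.214563 + 0.251376) / 0.629807 = 0.058451
d₂ = d₁ − σ√T = 0.058451 − 0.629807 = -0.571357
e^{−rT} = e^{−0.0282·1.8811} = 0.948335
N(−d₁) = 0.476695,  N(−d₂) = 0.716121
Put price V = K·e^{−rT}·N(−d₂) − S·N(−d₁) = 128.259161 − 72.643514 = 55.615647
φ(d₁) = (1/√(2π))·e^{−d₁²/2} = 0.398261
ν = S·φ(d₁)·√T = 83.239717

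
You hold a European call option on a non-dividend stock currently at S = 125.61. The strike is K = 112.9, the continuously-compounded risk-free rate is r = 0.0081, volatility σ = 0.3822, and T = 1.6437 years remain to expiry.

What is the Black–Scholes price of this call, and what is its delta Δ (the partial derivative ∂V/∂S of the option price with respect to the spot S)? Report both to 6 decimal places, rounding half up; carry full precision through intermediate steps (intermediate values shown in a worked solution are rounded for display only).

σ√T = 0.3822·√1.6437 = 0.490007
d₁ = (ln(S/K) + (r+σ²/2)T) / (σ√T) = (ln(125.61/112.9) + (0.0081+0.3822²/2)·1.6437) / 0.490007 = (0.106679 + 0.133367) / 0.490007 = 0.489884
d₂ = d₁ − σ√T = 0.489884 − 0.490007 = -0.000122
e^{−rT} = e^{−0.0081·1.6437} = 0.986774
N(d₁) = 0.687892,  N(d₂) = 0.499951
Call price V = S·N(d₁) − K·e^{−rT}·N(d₂) = 86.406134 − 55.697976 = 30.708158
Δ = N(d₁) = 0.687892

price = 30.708158
Δ = 0.687892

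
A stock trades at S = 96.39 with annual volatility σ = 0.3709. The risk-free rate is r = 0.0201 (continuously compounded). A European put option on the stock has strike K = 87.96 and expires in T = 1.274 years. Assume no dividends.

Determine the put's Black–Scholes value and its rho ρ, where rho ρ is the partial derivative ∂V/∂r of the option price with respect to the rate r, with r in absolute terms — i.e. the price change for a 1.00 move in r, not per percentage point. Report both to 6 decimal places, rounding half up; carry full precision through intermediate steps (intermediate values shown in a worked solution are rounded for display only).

σ√T = 0.3709·√1.274 = 0.418641
d₁ = (ln(S/K) + (r+σ²/2)T) / (σ√T) = (ln(96.39/87.96) + (0.0201+0.3709²/2)·1.274) / 0.418641 = (0.091520 + 0.113237) / 0.418641 = 0.489101
d₂ = d₁ − σ√T = 0.489101 − 0.418641 = 0.070460
e^{−rT} = e^{−0.0201·1.274} = 0.974718
N(−d₁) = 0.312385,  N(−d₂) = 0.471914
Put price V = K·e^{−rT}·N(−d₂) − S·N(−d₁) = 40.460061 − 30.110790 = 10.349272
ρ = −K·T·e^{−rT}·N(−d₂) = -51.546118

price = 10.349272
ρ = -51.546118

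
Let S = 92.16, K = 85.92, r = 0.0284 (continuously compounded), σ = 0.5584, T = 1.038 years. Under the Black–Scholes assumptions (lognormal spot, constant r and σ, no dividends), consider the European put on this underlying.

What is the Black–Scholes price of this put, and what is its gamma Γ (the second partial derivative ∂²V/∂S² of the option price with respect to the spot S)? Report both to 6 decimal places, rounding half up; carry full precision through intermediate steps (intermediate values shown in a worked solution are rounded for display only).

σ√T = 0.5584·√1.038 = 0.568911
d₁ = (ln(S/K) + (r+σ²/2)T) / (σ√T) = (ln(92.16/85.92) + (0.0284+0.5584²/2)·1.038) / 0.568911 = (0.070110 + 0.191309) / 0.568911 = 0.459507
d₂ = d₁ − σ√T = 0.459507 − 0.568911 = -0.109404
e^{−rT} = e^{−0.0284·1.038} = 0.970951
N(−d₁) = 0.322935,  N(−d₂) = 0.543559
Put price V = K·e^{−rT}·N(−d₂) − S·N(−d₁) = 45.345916 − 29.761695 = 15.584221
φ(d₁) = (1/√(2π))·e^{−d₁²/2} = 0.358972
Γ = φ(d₁) / (S·σ·√T) = 0.006847

price = 15.584221
Γ = 0.006847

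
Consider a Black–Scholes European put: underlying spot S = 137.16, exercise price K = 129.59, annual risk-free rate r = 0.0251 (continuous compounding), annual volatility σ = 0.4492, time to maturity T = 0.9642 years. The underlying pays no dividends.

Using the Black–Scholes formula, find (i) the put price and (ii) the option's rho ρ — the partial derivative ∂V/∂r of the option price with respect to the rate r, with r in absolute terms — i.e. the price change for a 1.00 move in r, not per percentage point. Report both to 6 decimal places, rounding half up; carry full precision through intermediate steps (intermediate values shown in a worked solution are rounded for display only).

price = 18.056259
ρ = -62.779638

σ√T = 0.4492·√0.9642 = 0.441086
d₁ = (ln(S/K) + (r+σ²/2)T) / (σ√T) = (ln(137.16/129.59) + (0.0251+0.4492²/2)·0.9642) / 0.441086 = (0.056773 + 0.121480) / 0.441086 = 0.404122
d₂ = d₁ − σ√T = 0.404122 − 0.441086 = -0.036964
e^{−rT} = e^{−0.0251·0.9642} = 0.976089
N(−d₁) = 0.343062,  N(−d₂) = 0.514743
Put price V = K·e^{−rT}·N(−d₂) − S·N(−d₁) = 65.110598 − 47.054339 = 18.056259
ρ = −K·T·e^{−rT}·N(−d₂) = -62.779638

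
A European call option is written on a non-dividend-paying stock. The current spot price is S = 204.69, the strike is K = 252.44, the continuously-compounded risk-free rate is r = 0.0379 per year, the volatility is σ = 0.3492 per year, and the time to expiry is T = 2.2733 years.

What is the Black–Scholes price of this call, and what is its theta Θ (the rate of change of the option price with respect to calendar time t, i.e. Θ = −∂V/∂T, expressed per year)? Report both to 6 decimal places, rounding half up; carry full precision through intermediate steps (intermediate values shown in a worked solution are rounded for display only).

σ√T = 0.3492·√2.2733 = 0.526505
d₁ = (ln(S/K) + (r+σ²/2)T) / (σ√T) = (ln(204.69/252.44) + (0.0379+0.3492²/2)·2.2733) / 0.526505 = (-0.209677 + 0.224762) / 0.526505 = 0.028651
d₂ = d₁ − σ√T = 0.028651 − 0.526505 = -0.497854
e^{−rT} = e^{−0.0379·2.2733} = 0.917449
N(d₁) = 0.511429,  N(d₂) = 0.309293
Call price V = S·N(d₁) − K·e^{−rT}·N(d₂) = 104.684313 − 71.632635 = 33.051677
φ(d₁) = (1/√(2π))·e^{−d₁²/2} = 0.398779
Θ = −S·φ(d₁)·σ/(2√T) − r·K·e^{−rT}·N(d₂) = −9.452448 − 2.714877 = -12.167325

price = 33.051677
Θ = -12.167325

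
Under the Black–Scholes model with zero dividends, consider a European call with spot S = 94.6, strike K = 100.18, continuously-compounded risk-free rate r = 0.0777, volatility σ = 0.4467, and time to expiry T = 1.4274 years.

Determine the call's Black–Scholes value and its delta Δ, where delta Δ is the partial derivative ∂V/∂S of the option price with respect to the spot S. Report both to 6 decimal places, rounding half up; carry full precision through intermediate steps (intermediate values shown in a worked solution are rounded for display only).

σ√T = 0.4467·√1.4274 = 0.533690
d₁ = (ln(S/K) + (r+σ²/2)T) / (σ√T) = (ln(94.6/100.18) + (0.0777+0.4467²/2)·1.4274) / 0.533690 = (-0.057311 + 0.253321) / 0.533690 = 0.367274
d₂ = d₁ − σ√T = 0.367274 − 0.533690 = -0.166416
e^{−rT} = e^{−0.0777·1.4274} = 0.895020
N(d₁) = 0.643293,  N(d₂) = 0.433915
Call price V = S·N(d₁) − K·e^{−rT}·N(d₂) = 60.855479 − 38.906160 = 21.949320
Δ = N(d₁) = 0.643293

price = 21.949320
Δ = 0.643293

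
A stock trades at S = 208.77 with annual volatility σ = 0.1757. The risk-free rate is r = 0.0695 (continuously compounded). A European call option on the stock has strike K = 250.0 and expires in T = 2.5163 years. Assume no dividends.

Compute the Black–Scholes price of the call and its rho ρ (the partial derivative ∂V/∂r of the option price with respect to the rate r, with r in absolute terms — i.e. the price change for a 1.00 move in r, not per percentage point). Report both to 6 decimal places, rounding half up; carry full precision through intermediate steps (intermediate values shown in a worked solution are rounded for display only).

σ√T = 0.1757·√2.5163 = 0.278710
d₁ = (ln(S/K) + (r+σ²/2)T) / (σ√T) = (ln(208.77/250.0) + (0.0695+0.1757²/2)·2.5163) / 0.278710 = (-0.180228 + 0.213723) / 0.278710 = 0.120178
d₂ = d₁ − σ√T = 0.120178 − 0.278710 = -0.158532
e^{−rT} = e^{−0.0695·2.5163} = 0.839555
N(d₁) = 0.547829,  N(d₂) = 0.437019
Call price V = S·N(d₁) − K·e^{−rT}·N(d₂) = 114.370235 − 91.725338 = 22.644897
ρ = K·T·e^{−rT}·N(d₂) = 230.808467

price = 22.644897
ρ = 230.808467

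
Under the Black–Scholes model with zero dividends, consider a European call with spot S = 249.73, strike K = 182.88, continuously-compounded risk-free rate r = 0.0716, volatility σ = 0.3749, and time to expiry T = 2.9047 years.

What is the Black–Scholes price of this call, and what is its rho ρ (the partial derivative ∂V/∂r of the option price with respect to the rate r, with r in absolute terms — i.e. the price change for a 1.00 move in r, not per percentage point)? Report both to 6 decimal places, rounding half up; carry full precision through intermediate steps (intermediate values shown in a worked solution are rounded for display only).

price = 115.214733
ρ = 297.370610

σ√T = 0.3749·√2.9047 = 0.638949
d₁ = (ln(S/K) + (r+σ²/2)T) / (σ√T) = (ln(249.73/182.88) + (0.0716+0.3749²/2)·2.9047) / 0.638949 = (0.311550 + 0.412104) / 0.638949 = 1.132570
d₂ = d₁ − σ√T = 1.132570 − 0.638949 = 0.493621
e^{−rT} = e^{−0.0716·2.9047} = 0.812226
N(d₁) = 0.871303,  N(d₂) = 0.689213
Call price V = S·N(d₁) − K·e^{−rT}·N(d₂) = 217.590404 − 102.375671 = 115.214733
ρ = K·T·e^{−rT}·N(d₂) = 297.370610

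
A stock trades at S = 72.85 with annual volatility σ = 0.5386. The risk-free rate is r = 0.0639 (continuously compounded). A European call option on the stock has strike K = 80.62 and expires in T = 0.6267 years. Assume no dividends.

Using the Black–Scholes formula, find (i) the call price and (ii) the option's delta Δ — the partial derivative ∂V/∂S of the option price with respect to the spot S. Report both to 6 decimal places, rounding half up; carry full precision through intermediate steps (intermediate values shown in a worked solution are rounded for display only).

σ√T = 0.5386·√0.6267 = 0.426379
d₁ = (ln(S/K) + (r+σ²/2)T) / (σ√T) = (ln(72.85/80.62) + (0.0639+0.5386²/2)·0.6267) / 0.426379 = (-0.101344 + 0.130946) / 0.426379 = 0.069425
d₂ = d₁ − σ√T = 0.069425 − 0.426379 = -0.356954
e^{−rT} = e^{−0.0639·0.6267} = 0.960745
N(d₁) = 0.527675,  N(d₂) = 0.360563
Call price V = S·N(d₁) − K·e^{−rT}·N(d₂) = 38.441089 − 27.927517 = 10.513572
Δ = N(d₁) = 0.527675

price = 10.513572
Δ = 0.527675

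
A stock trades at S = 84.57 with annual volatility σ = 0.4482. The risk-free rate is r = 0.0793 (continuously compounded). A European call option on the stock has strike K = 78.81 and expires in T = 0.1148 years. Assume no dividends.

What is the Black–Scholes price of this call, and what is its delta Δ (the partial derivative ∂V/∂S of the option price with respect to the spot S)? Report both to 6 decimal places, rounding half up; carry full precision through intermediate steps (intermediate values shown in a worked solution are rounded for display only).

σ√T = 0.4482·√0.1148 = 0.151860
d₁ = (ln(S/K) + (r+σ²/2)T) / (σ√T) = (ln(84.57/78.81) + (0.0793+0.4482²/2)·0.1148) / 0.151860 = (0.070540 + 0.020634) / 0.151860 = 0.600383
d₂ = d₁ − σ√T = 0.600383 − 0.151860 = 0.448523
e^{−rT} = e^{−0.0793·0.1148} = 0.990938
N(d₁) = 0.725874,  N(d₂) = 0.673112
Call price V = S·N(d₁) − K·e^{−rT}·N(d₂) = 61.387206 − 52.567233 = 8.819973
Δ = N(d₁) = 0.725874

price = 8.819973
Δ = 0.725874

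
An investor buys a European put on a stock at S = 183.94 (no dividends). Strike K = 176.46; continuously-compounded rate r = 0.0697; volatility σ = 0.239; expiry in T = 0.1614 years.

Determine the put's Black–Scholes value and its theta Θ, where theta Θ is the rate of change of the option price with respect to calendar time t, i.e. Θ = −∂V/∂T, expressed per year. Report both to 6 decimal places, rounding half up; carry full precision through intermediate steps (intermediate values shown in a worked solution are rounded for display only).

σ√T = 0.239·√0.1614 = 0.096017
d₁ = (ln(S/K) + (r+σ²/2)T) / (σ√T) = (ln(183.94/176.46) + (0.0697+0.239²/2)·0.1614) / 0.096017 = (0.041515 + 0.015859) / 0.096017 = 0.597545
d₂ = d₁ − σ√T = 0.597545 − 0.096017 = 0.501527
e^{−rT} = e^{−0.0697·0.1614} = 0.988813
N(−d₁) = 0.275072,  N(−d₂) = 0.308000
Put price V = K·e^{−rT}·N(−d₂) − S·N(−d₁) = 53.741705 − 50.596730 = 3.144975
φ(d₁) = (1/√(2π))·e^{−d₁²/2} = 0.333715
Θ = −S·φ(d₁)·σ/(2√T) + r·K·e^{−rT}·N(−d₂) = −18.258618 + 3.745797 = -14.512821

price = 3.144975
Θ = -14.512821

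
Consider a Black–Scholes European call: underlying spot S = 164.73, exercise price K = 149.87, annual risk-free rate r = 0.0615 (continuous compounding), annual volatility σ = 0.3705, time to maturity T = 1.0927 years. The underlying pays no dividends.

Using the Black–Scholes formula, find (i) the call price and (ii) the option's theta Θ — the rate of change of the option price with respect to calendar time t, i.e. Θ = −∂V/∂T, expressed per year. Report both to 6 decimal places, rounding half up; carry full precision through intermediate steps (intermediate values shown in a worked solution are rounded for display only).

price = 37.686793
Θ = -14.734350

σ√T = 0.3705·√1.0927 = 0.387292
d₁ = (ln(S/K) + (r+σ²/2)T) / (σ√T) = (ln(164.73/149.87) + (0.0615+0.3705²/2)·1.0927) / 0.387292 = (0.094540 + 0.142199) / 0.387292 = 0.611265
d₂ = d₁ − σ√T = 0.611265 − 0.387292 = 0.223973
e^{−rT} = e^{−0.0615·1.0927} = 0.935007
N(d₁) = 0.729488,  N(d₂) = 0.588611
Call price V = S·N(d₁) − K·e^{−rT}·N(d₂) = 120.168551 − 82.481758 = 37.686793
φ(d₁) = (1/√(2π))·e^{−d₁²/2} = 0.330959
Θ = −S·φ(d₁)·σ/(2√T) − r·K·e^{−rT}·N(d₂) = −9.661722 − 5.072628 = -14.734350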